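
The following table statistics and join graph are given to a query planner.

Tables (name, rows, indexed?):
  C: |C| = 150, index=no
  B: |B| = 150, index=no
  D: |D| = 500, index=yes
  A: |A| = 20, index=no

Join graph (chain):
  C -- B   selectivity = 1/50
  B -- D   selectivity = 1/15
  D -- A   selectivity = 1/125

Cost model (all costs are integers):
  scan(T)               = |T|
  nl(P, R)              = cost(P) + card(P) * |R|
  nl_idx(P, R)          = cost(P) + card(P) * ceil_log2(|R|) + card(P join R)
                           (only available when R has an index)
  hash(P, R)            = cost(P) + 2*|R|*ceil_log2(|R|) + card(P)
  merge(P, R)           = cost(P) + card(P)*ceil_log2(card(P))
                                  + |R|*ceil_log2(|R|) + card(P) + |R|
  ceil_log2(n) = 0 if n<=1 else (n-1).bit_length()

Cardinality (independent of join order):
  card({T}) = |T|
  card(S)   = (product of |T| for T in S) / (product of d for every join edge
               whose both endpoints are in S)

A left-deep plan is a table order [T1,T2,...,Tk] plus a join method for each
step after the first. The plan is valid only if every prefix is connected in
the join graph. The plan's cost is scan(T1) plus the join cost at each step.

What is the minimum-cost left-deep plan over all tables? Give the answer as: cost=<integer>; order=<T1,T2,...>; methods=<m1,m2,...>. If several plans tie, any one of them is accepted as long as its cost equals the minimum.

cost=5470; order=A,D,B,C; methods=nl_idx,merge,hash

Selinger DP (subsets sized 1..n):
  {C}: scan cost=150, card=150
  {B}: scan cost=150, card=150
  {D}: scan cost=500, card=500
  {A}: scan cost=20, card=20
  {BC}: card=450; try (C,hash)→2700, (B,hash)→2700, (C,merge)→2850, (B,merge)→2850, (C,nl)→22650, (B,nl)→22650; best=2700 via (C,hash)
  {BD}: card=5000; try (B,hash)→3400, (D,merge)→6500, (D,nl_idx)→6500, (B,merge)→6850, (D,hash)→9300, (D,nl)→75150 …(+1); best=3400 via (B,hash)
  {AD}: card=80; try (D,nl_idx)→280, (A,hash)→1200, (D,merge)→5140, (A,merge)→5620, (D,hash)→9040, (D,nl)→10020 …(+1); best=280 via (D,nl_idx)
  {BCD}: card=15000; try (C,hash)→10800, (D,hash)→12150, (D,merge)→12200, (D,nl_idx)→21750, (C,merge)→74750, (D,nl)→227700 …(+1); best=10800 via (C,hash)
  {ABD}: card=800; try (B,merge)→2270, (B,hash)→2760, (A,hash)→8600, (B,nl)→12280, (A,merge)→73520, (A,nl)→103400; best=2270 via (B,merge)
  {ABCD}: card=2400; try (C,hash)→5470, (C,merge)→12420, (A,hash)→26000, (C,nl)→122270, (A,merge)→235920, (A,nl)→310800; best=5470 via (C,hash)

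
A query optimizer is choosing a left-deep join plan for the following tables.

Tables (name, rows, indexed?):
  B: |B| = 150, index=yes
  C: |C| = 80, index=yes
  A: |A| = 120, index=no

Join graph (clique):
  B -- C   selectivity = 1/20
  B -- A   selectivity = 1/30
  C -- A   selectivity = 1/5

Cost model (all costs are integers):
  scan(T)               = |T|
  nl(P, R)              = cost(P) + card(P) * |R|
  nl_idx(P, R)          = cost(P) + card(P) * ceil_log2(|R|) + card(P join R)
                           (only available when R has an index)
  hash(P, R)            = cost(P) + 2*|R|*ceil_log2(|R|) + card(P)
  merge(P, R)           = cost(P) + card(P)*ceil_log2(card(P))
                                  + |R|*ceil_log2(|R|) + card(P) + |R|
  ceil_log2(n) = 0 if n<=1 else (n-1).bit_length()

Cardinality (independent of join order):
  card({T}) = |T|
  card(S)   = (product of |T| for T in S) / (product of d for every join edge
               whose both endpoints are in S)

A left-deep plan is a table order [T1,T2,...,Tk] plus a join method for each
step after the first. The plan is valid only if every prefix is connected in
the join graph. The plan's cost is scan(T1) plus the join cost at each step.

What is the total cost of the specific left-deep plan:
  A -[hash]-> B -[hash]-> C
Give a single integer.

4360

step 1: scan A: cost=120, card=120
step 2: join B via hash
    card(P join B) = 120*150/(30) = 600
    cost = 120 + 2*150*8 + 120 = 2640
step 3: join C via hash
    card(P join C) = 600*80/(20*5) = 480
    cost = 2640 + 2*80*7 + 600 = 4360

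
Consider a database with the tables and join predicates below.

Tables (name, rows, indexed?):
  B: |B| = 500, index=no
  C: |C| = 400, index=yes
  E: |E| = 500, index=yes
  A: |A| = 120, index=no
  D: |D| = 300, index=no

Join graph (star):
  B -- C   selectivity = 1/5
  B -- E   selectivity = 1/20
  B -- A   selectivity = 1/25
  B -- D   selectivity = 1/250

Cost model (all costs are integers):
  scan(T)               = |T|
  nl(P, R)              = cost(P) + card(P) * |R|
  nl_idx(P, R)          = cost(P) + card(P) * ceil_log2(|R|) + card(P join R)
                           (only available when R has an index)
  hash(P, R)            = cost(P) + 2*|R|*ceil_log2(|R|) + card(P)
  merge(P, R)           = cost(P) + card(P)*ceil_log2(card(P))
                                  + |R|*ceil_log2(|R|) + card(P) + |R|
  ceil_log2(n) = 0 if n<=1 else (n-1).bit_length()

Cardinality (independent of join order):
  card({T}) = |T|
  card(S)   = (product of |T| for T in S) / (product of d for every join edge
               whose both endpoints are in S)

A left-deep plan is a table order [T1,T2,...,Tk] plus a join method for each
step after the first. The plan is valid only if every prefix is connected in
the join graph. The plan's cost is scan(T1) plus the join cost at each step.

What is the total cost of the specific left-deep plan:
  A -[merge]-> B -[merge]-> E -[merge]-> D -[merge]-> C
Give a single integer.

2365280

step 1: scan A: cost=120, card=120
step 2: join B via merge
    card(P join B) = 120*500/(25) = 2400
    cost = 120 + 120*7 + 500*9 + 120 + 500 = 6080
step 3: join E via merge
    card(P join E) = 2400*500/(20) = 60000
    cost = 6080 + 2400*12 + 500*9 + 2400 + 500 = 42280
step 4: join D via merge
    card(P join D) = 60000*300/(250) = 72000
    cost = 42280 + 60000*16 + 300*9 + 60000 + 300 = 1065280
step 5: join C via merge
    card(P join C) = 72000*400/(5) = 5760000
    cost = 1065280 + 72000*17 + 400*9 + 72000 + 400 = 2365280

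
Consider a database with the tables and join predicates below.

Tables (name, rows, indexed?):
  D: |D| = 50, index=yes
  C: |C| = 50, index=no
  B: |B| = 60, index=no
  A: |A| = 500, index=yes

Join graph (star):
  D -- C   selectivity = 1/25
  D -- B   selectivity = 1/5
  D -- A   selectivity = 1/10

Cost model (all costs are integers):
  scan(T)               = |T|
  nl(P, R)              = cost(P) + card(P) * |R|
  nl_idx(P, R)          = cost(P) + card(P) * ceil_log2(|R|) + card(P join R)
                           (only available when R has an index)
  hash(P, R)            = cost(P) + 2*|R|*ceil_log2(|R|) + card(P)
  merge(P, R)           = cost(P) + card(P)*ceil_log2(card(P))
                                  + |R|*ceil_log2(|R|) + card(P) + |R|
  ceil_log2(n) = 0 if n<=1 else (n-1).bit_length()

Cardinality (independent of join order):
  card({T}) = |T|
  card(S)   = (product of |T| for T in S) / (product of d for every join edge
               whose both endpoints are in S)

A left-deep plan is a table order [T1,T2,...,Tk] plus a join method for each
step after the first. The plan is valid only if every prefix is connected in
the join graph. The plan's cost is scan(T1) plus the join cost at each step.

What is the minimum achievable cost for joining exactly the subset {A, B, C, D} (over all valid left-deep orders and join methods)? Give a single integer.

10420

Selinger DP over subsets of {A,B,C,D}:
  {D}: scan cost=50, card=50
  {C}: scan cost=50, card=50
  {B}: scan cost=60, card=60
  {A}: scan cost=500, card=500
  {CD}: card=100; try (D,nl_idx)→450, (D,hash)→700, (C,hash)→700, (D,merge)→750, (C,merge)→750, (D,nl)→2550 …(+1); best=450 via (D,nl_idx)
  {BD}: card=600; try (D,hash)→720, (B,hash)→820, (B,merge)→820, (D,merge)→830, (D,nl_idx)→1020, (B,nl)→3050 …(+1); best=720 via (D,hash)
  {AD}: card=2500; try (D,hash)→1600, (A,nl_idx)→3000, (A,merge)→5400, (D,merge)→5850, (D,nl_idx)→6000, (A,hash)→9100 …(+2); best=1600 via (D,hash)
  {BCD}: card=1200; try (B,hash)→1270, (B,merge)→1670, (C,hash)→1920, (B,nl)→6450, (C,merge)→7670, (C,nl)→30720; best=1270 via (B,hash)
  {ACD}: card=5000; try (C,hash)→4700, (A,merge)→6250, (A,nl_idx)→6350, (A,hash)→9550, (C,merge)→34450, (A,nl)→50450 …(+1); best=4700 via (C,hash)
  {ABD}: card=30000; try (B,hash)→4820, (A,hash)→10320, (A,merge)→12320, (B,merge)→34520, (A,nl_idx)→36120, (B,nl)→151600 …(+1); best=4820 via (B,hash)
  {ABCD}: card=60000; try (B,hash)→10420, (A,hash)→11470, (A,merge)→20670, (C,hash)→35420, (A,nl_idx)→72070, (B,merge)→75120 …(+4); best=10420 via (B,hash)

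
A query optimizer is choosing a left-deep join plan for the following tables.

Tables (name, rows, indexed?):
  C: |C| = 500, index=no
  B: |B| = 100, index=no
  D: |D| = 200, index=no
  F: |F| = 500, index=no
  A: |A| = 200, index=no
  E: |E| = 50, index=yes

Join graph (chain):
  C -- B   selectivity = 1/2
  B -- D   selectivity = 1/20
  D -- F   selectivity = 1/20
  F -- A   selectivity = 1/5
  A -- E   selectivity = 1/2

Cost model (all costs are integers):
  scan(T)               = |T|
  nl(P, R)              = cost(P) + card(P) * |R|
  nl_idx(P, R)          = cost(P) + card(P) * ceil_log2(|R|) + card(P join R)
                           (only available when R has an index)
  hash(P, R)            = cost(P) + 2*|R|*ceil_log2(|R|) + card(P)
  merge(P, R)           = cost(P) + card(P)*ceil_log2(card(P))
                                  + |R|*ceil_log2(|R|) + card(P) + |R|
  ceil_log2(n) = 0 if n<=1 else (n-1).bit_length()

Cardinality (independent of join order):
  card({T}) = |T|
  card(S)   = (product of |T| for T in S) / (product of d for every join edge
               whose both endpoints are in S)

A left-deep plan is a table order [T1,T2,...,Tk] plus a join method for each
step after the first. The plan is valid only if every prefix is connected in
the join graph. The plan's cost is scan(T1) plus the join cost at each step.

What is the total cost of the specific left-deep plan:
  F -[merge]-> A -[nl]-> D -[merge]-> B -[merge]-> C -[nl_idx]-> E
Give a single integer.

7778813100

step 1: scan F: cost=500, card=500
step 2: join A via merge
    card(P join A) = 500*200/(5) = 20000
    cost = 500 + 500*9 + 200*8 + 500 + 200 = 7300
step 3: join D via nl
    card(P join D) = 20000*200/(20) = 200000
    cost = 7300 + 20000*200 = 4007300
step 4: join B via merge
    card(P join B) = 200000*100/(20) = 1000000
    cost = 4007300 + 200000*18 + 100*7 + 200000 + 100 = 7808100
step 5: join C via merge
    card(P join C) = 1000000*500/(2) = 250000000
    cost = 7808100 + 1000000*20 + 500*9 + 1000000 + 500 = 28813100
step 6: join E via nl_idx
    card(P join E) = 250000000*50/(2) = 6250000000
    cost = 28813100 + 250000000*6 + 6250000000 = 7778813100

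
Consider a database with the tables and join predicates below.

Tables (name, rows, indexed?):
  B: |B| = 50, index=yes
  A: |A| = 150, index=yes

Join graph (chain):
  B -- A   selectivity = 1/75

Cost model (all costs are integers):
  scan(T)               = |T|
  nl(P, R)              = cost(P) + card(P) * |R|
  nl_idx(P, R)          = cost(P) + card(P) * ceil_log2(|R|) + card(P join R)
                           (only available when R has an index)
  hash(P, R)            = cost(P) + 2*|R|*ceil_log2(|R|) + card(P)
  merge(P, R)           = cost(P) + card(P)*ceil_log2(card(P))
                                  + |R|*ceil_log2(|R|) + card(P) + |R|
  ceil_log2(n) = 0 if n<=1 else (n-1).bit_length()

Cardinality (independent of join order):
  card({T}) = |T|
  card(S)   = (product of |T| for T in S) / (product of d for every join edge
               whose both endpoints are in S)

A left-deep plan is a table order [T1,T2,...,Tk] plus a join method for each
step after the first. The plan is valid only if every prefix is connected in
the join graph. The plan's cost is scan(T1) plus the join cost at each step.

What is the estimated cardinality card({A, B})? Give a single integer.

Tables in S: A(150), B(50)
Edges inside S: B-A(d=75)
numerator = 150 * 50 = 7500
denominator = 75 = 75
card(S) = 7500 / 75 = 100

100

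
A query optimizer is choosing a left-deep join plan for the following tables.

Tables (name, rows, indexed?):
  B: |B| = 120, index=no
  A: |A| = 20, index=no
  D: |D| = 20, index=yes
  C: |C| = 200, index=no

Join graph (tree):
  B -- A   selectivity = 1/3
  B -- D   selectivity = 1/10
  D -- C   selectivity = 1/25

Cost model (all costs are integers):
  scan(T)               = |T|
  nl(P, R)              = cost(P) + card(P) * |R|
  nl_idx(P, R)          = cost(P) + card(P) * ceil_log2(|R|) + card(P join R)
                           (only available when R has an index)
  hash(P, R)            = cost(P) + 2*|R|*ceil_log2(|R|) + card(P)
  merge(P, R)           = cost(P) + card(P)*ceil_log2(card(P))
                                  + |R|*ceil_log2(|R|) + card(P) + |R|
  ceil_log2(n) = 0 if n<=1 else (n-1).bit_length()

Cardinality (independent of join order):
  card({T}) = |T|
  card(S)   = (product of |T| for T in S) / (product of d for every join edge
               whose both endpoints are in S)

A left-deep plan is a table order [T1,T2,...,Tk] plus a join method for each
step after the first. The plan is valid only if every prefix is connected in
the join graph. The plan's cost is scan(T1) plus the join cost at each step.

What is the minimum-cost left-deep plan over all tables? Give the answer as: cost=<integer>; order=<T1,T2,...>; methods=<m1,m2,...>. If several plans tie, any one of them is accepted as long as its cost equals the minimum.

Selinger DP (subsets sized 1..n):
  {B}: scan cost=120, card=120
  {A}: scan cost=20, card=20
  {D}: scan cost=20, card=20
  {C}: scan cost=200, card=200
  {AB}: card=800; try (A,hash)→440, (B,merge)→1100, (A,merge)→1200, (B,hash)→1720, (B,nl)→2420, (A,nl)→2520; best=440 via (A,hash)
  {BD}: card=240; try (D,hash)→440, (D,nl_idx)→960, (B,merge)→1100, (D,merge)→1200, (B,hash)→1720, (B,nl)→2420 …(+1); best=440 via (D,hash)
  {CD}: card=160; try (D,hash)→600, (D,nl_idx)→1360, (C,merge)→1940, (D,merge)→2120, (C,hash)→3240, (C,nl)→4020 …(+1); best=600 via (D,hash)
  {ABD}: card=1600; try (A,hash)→880, (D,hash)→1440, (A,merge)→2720, (A,nl)→5240, (D,nl_idx)→6040, (D,merge)→9360 …(+1); best=880 via (A,hash)
  {BCD}: card=1920; try (B,hash)→2440, (B,merge)→3000, (C,hash)→3880, (C,merge)→4400, (B,nl)→19800, (C,nl)→48440; best=2440 via (B,hash)
  {ABCD}: card=12800; try (A,hash)→4560, (C,hash)→5680, (C,merge)→21880, (A,merge)→25600, (A,nl)→40840, (C,nl)→320880; best=4560 via (A,hash)

cost=4560; order=C,D,B,A; methods=hash,hash,hash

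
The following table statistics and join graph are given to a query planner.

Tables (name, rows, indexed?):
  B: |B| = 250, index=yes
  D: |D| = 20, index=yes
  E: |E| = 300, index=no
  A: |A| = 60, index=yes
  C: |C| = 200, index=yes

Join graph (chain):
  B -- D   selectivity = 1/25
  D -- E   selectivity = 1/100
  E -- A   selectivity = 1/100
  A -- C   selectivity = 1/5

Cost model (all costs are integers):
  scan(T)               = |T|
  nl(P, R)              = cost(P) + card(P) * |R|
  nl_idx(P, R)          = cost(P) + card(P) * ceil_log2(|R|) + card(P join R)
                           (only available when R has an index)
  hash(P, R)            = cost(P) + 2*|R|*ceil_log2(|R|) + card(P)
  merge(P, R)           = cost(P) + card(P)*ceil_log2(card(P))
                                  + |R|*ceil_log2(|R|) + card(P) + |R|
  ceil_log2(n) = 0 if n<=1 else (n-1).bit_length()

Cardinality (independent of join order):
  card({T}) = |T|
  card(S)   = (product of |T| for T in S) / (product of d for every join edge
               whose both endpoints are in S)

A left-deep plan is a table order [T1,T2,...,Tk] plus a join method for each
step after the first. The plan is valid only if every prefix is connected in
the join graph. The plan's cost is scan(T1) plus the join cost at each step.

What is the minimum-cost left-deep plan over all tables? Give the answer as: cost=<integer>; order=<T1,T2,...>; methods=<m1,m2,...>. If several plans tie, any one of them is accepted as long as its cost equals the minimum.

Selinger DP (subsets sized 1..n):
  {B}: scan cost=250, card=250
  {D}: scan cost=20, card=20
  {E}: scan cost=300, card=300
  {A}: scan cost=60, card=60
  {C}: scan cost=200, card=200
  {BD}: card=200; try (B,nl_idx)→380, (D,hash)→700, (D,nl_idx)→1700, (B,merge)→2390, (D,merge)→2620, (B,hash)→4040 …(+2); best=380 via (B,nl_idx)
  {DE}: card=60; try (D,hash)→800, (D,nl_idx)→1860, (E,merge)→3140, (D,merge)→3420, (E,hash)→5440, (E,nl)→6020 …(+1); best=800 via (D,hash)
  {AE}: card=180; try (A,hash)→1320, (A,nl_idx)→2280, (E,merge)→3480, (A,merge)→3720, (E,hash)→5520, (E,nl)→18060 …(+1); best=1320 via (A,hash)
  {AC}: card=2400; try (A,hash)→1120, (C,merge)→2280, (A,merge)→2420, (C,nl_idx)→2940, (C,hash)→3320, (A,nl_idx)→3800 …(+2); best=1120 via (A,hash)
  {BDE}: card=600; try (B,nl_idx)→1880, (B,merge)→3470, (B,hash)→4860, (E,merge)→5180, (E,hash)→5980, (B,nl)→15800 …(+1); best=1880 via (B,nl_idx)
  {ADE}: card=36; try (A,nl_idx)→1196, (A,hash)→1580, (A,merge)→1640, (D,hash)→1700, (D,nl_idx)→2256, (D,merge)→3060 …(+2); best=1196 via (A,nl_idx)
  {ACE}: card=7200; try (C,hash)→4700, (C,merge)→4740, (E,hash)→8920, (C,nl_idx)→9960, (E,merge)→35320, (C,nl)→37320 …(+1); best=4700 via (C,hash)
  {ABDE}: card=360; try (B,nl_idx)→1844, (A,hash)→3200, (B,merge)→3698, (B,hash)→5232, (A,nl_idx)→5840, (A,merge)→8900 …(+2); best=1844 via (B,nl_idx)
  {ACDE}: card=1440; try (C,nl_idx)→2924, (C,merge)→3248, (C,hash)→4432, (C,nl)→8396, (D,hash)→12100, (D,nl_idx)→42140 …(+2); best=2924 via (C,nl_idx)
  {ABCDE}: card=14400; try (C,hash)→5404, (C,merge)→7244, (B,hash)→8364, (C,nl_idx)→19124, (B,merge)→22454, (B,nl_idx)→28844 …(+2); best=5404 via (C,hash)

cost=5404; order=E,D,A,B,C; methods=hash,nl_idx,nl_idx,hash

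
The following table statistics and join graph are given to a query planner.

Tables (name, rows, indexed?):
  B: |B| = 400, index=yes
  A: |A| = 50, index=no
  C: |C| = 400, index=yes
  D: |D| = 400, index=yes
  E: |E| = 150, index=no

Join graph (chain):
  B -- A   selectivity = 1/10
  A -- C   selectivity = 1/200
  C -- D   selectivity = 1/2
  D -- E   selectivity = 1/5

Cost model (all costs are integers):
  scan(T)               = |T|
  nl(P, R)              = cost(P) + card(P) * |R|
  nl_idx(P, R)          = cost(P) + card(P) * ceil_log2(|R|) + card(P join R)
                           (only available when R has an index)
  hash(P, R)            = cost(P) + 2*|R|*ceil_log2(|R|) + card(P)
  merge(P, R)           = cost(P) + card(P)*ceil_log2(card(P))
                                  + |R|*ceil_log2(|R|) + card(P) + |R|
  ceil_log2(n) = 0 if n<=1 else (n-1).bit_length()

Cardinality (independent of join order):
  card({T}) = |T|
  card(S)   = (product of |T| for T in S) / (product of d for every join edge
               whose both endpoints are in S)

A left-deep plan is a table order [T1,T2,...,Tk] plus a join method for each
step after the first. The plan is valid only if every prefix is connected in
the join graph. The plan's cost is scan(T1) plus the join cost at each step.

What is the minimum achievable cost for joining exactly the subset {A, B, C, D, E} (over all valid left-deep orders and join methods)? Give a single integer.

635000

Selinger DP over subsets of {A,B,C,D,E}:
  {B}: scan cost=400, card=400
  {A}: scan cost=50, card=50
  {C}: scan cost=400, card=400
  {D}: scan cost=400, card=400
  {E}: scan cost=150, card=150
  {AB}: card=2000; try (A,hash)→1400, (B,nl_idx)→2500, (B,merge)→4400, (A,merge)→4750, (B,hash)→7300, (B,nl)→20050 …(+1); best=1400 via (A,hash)
  {AC}: card=100; try (C,nl_idx)→600, (A,hash)→1400, (C,merge)→4400, (A,merge)→4750, (C,hash)→7300, (C,nl)→20050 …(+1); best=600 via (C,nl_idx)
  {CD}: card=80000; try (D,hash)→8000, (C,hash)→8000, (D,merge)→8400, (C,merge)→8400, (D,nl_idx)→84000, (C,nl_idx)→84000 …(+2); best=8000 via (D,hash)
  {DE}: card=12000; try (E,hash)→3200, (D,merge)→5500, (E,merge)→5750, (D,hash)→7500, (D,nl_idx)→13500, (D,nl)→60150 …(+1); best=3200 via (E,hash)
  {ABC}: card=4000; try (B,merge)→5400, (B,nl_idx)→5500, (B,hash)→7900, (C,hash)→10600, (C,nl_idx)→23400, (C,merge)→29400 …(+2); best=5400 via (B,merge)
  {ACD}: card=20000; try (D,merge)→5400, (D,hash)→7900, (D,nl_idx)→21500, (D,nl)→40600, (A,hash)→88600, (A,merge)→1448350 …(+1); best=5400 via (D,merge)
  {CDE}: card=2400000; try (C,hash)→22400, (E,hash)→90400, (C,merge)→187200, (E,merge)→1449350, (C,nl_idx)→2511200, (C,nl)→4803200 …(+1); best=22400 via (C,hash)
  {ABCD}: card=800000; try (D,hash)→16600, (B,hash)→32600, (D,merge)→61400, (B,merge)→329400, (D,nl_idx)→841400, (B,nl_idx)→985400 …(+2); best=16600 via (D,hash)
  {ACDE}: card=600000; try (E,hash)→27800, (E,merge)→326750, (A,hash)→2423000, (E,nl)→3005400, (A,merge)→55222750, (A,nl)→120022400; best=27800 via (E,hash)
  {ABCDE}: card=24000000; try (B,hash)→635000, (E,hash)→819000, (B,merge)→12631800, (E,merge)→16817950, (B,nl_idx)→29427800, (E,nl)→120016600 …(+1); best=635000 via (B,hash)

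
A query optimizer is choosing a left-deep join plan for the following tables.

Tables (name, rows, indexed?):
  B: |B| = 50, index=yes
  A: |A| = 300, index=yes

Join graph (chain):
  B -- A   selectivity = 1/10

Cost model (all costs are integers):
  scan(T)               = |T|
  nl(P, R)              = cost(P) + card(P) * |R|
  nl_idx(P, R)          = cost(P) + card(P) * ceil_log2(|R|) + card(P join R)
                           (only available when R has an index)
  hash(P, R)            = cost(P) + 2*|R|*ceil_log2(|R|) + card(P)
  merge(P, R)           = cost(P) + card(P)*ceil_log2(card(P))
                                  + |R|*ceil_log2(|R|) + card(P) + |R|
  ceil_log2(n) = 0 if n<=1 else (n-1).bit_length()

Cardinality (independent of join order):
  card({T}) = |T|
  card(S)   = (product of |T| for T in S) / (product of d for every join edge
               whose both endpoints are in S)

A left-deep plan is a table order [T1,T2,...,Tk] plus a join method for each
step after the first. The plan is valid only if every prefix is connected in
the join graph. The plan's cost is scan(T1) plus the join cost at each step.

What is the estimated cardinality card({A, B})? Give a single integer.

Tables in S: A(300), B(50)
Edges inside S: B-A(d=10)
numerator = 300 * 50 = 15000
denominator = 10 = 10
card(S) = 15000 / 10 = 1500

1500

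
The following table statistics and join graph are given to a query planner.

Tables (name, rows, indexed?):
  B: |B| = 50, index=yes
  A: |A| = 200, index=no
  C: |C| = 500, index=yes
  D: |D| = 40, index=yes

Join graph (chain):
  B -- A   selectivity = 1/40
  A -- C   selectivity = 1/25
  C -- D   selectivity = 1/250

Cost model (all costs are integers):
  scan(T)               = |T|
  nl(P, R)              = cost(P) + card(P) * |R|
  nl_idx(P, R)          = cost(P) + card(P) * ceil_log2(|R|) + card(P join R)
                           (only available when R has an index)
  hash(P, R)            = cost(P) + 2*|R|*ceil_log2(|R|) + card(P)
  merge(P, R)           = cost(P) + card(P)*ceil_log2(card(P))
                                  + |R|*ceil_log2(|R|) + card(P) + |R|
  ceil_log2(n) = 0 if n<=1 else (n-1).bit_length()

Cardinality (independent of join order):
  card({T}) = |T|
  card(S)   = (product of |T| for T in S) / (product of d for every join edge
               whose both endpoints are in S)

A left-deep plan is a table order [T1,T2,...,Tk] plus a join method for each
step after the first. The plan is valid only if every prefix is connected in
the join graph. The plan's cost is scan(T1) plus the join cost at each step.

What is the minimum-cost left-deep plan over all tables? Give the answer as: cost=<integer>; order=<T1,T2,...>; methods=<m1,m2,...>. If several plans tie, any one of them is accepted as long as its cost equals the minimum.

Selinger DP (subsets sized 1..n):
  {B}: scan cost=50, card=50
  {A}: scan cost=200, card=200
  {C}: scan cost=500, card=500
  {D}: scan cost=40, card=40
  {AB}: card=250; try (B,hash)→1000, (B,nl_idx)→1650, (A,merge)→2200, (B,merge)→2350, (A,hash)→3300, (A,nl)→10050 …(+1); best=1000 via (B,hash)
  {AC}: card=4000; try (A,hash)→4200, (C,nl_idx)→6000, (C,merge)→7000, (A,merge)→7300, (C,hash)→9400, (C,nl)→100200 …(+1); best=4200 via (A,hash)
  {CD}: card=80; try (C,nl_idx)→480, (D,hash)→1480, (D,nl_idx)→3580, (C,merge)→5320, (D,merge)→5780, (C,hash)→9080 …(+2); best=480 via (C,nl_idx)
  {ABC}: card=5000; try (C,merge)→8250, (C,nl_idx)→8250, (B,hash)→8800, (C,hash)→10250, (B,nl_idx)→33200, (B,merge)→56550 …(+2); best=8250 via (C,merge)
  {ACD}: card=640; try (A,merge)→2920, (A,hash)→3760, (D,hash)→8680, (A,nl)→16480, (D,nl_idx)→28840, (D,merge)→56480 …(+1); best=2920 via (A,merge)
  {ABCD}: card=800; try (B,hash)→4160, (B,nl_idx)→7560, (B,merge)→10310, (D,hash)→13730, (B,nl)→34920, (D,nl_idx)→39050 …(+2); best=4160 via (B,hash)

cost=4160; order=D,C,A,B; methods=nl_idx,merge,hash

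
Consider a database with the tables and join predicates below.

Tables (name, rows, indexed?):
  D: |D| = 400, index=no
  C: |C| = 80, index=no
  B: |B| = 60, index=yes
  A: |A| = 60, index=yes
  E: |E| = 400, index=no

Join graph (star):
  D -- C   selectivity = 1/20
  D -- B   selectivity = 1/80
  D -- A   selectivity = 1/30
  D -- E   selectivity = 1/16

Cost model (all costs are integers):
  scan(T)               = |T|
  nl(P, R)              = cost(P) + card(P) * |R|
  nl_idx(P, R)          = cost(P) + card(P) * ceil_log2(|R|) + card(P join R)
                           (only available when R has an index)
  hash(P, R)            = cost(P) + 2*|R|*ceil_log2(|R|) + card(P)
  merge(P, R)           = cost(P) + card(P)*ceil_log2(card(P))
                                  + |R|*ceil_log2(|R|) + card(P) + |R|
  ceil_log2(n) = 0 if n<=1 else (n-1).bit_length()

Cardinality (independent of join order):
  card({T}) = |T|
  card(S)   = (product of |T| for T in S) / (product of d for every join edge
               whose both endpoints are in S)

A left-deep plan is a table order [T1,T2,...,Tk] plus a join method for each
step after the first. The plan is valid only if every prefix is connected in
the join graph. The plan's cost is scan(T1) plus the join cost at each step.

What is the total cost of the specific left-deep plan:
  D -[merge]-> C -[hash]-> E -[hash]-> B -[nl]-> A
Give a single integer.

step 1: scan D: cost=400, card=400
step 2: join C via merge
    card(P join C) = 400*80/(20) = 1600
    cost = 400 + 400*9 + 80*7 + 400 + 80 = 5040
step 3: join E via hash
    card(P join E) = 1600*400/(16) = 40000
    cost = 5040 + 2*400*9 + 1600 = 13840
step 4: join B via hash
    card(P join B) = 40000*60/(80) = 30000
    cost = 13840 + 2*60*6 + 40000 = 54560
step 5: join A via nl
    card(P join A) = 30000*60/(30) = 60000
    cost = 54560 + 30000*60 = 1854560

1854560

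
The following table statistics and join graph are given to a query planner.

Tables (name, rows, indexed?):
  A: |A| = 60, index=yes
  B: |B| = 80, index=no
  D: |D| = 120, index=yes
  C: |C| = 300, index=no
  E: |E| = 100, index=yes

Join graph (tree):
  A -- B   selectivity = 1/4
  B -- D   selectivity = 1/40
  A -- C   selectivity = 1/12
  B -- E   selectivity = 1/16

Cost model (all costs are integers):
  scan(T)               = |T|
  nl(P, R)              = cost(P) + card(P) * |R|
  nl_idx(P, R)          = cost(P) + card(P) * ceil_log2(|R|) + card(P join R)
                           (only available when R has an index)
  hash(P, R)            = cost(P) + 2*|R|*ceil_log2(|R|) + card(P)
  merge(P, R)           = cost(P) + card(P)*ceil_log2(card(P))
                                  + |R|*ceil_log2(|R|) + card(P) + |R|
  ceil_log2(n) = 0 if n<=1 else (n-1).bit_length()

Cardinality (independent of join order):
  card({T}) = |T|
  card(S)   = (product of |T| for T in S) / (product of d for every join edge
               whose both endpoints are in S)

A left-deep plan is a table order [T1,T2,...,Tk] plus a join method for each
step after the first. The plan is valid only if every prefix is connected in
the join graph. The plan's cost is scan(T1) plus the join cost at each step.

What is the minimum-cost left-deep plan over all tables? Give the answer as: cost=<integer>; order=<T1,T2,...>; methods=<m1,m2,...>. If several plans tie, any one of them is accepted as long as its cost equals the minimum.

cost=32640; order=B,D,E,A,C; methods=nl_idx,hash,hash,hash

Selinger DP (subsets sized 1..n):
  {A}: scan cost=60, card=60
  {B}: scan cost=80, card=80
  {D}: scan cost=120, card=120
  {C}: scan cost=300, card=300
  {E}: scan cost=100, card=100
  {AB}: card=1200; try (A,hash)→880, (B,merge)→1120, (A,merge)→1140, (B,hash)→1240, (A,nl_idx)→1760, (B,nl)→4860 …(+1); best=880 via (A,hash)
  {AC}: card=1500; try (A,hash)→1320, (C,merge)→3480, (A,nl_idx)→3600, (A,merge)→3720, (C,hash)→5520, (C,nl)→18060 …(+1); best=1320 via (A,hash)
  {BD}: card=240; try (D,nl_idx)→880, (B,hash)→1360, (D,merge)→1680, (B,merge)→1720, (D,hash)→1840, (D,nl)→9680 …(+1); best=880 via (D,nl_idx)
  {BE}: card=500; try (E,nl_idx)→1140, (B,hash)→1320, (E,merge)→1520, (B,merge)→1540, (E,hash)→1560, (E,nl)→8080 …(+1); best=1140 via (E,nl_idx)
  {ABD}: card=3600; try (A,hash)→1840, (A,merge)→3460, (D,hash)→3760, (A,nl_idx)→5920, (D,nl_idx)→12880, (A,nl)→15280 …(+2); best=1840 via (A,hash)
  {ABC}: card=30000; try (B,hash)→3940, (C,hash)→7480, (C,merge)→18280, (B,merge)→19960, (B,nl)→121320, (C,nl)→360880; best=3940 via (B,hash)
  {ABE}: card=7500; try (A,hash)→2360, (E,hash)→3480, (A,merge)→6560, (A,nl_idx)→11640, (E,merge)→16080, (E,nl_idx)→16780 …(+2); best=2360 via (A,hash)
  {BDE}: card=1500; try (E,hash)→2520, (D,hash)→3320, (E,merge)→3840, (E,nl_idx)→4060, (D,nl_idx)→6140, (D,merge)→7100 …(+2); best=2520 via (E,hash)
  {ABCD}: card=90000; try (C,hash)→10840, (D,hash)→35620, (C,merge)→51640, (D,nl_idx)→303940, (D,merge)→484900, (C,nl)→1081840 …(+1); best=10840 via (C,hash)
  {ABDE}: card=22500; try (A,hash)→4740, (E,hash)→6840, (D,hash)→11540, (A,merge)→20940, (A,nl_idx)→34020, (E,merge)→49440 …(+6); best=4740 via (A,hash)
  {ABCE}: card=187500; try (C,hash)→15260, (E,hash)→35340, (C,merge)→110360, (E,nl_idx)→401440, (E,merge)→484740, (C,nl)→2252360 …(+1); best=15260 via (C,hash)
  {ABCDE}: card=562500; try (C,hash)→32640, (E,hash)→102240, (D,hash)→204440, (C,merge)→367740, (E,nl_idx)→1203340, (E,merge)→1631640 …(+5); best=32640 via (C,hash)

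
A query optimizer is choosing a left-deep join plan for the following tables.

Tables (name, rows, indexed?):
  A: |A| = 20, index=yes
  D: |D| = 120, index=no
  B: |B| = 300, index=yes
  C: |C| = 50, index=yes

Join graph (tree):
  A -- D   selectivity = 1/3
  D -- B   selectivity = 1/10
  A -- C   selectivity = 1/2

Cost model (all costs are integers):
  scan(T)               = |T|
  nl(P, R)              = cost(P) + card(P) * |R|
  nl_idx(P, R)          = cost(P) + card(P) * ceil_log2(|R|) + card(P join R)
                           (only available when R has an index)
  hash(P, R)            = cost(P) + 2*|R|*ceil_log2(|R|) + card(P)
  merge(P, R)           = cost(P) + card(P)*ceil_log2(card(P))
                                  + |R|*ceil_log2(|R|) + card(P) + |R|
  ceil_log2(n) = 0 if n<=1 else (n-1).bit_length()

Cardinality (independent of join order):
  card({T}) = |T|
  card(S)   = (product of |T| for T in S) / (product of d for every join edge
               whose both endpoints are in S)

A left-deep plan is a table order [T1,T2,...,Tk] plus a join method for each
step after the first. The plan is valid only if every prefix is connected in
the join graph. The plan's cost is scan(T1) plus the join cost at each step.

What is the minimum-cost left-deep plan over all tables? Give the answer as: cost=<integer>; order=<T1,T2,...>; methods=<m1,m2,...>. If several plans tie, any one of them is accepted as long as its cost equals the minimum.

Selinger DP (subsets sized 1..n):
  {A}: scan cost=20, card=20
  {D}: scan cost=120, card=120
  {B}: scan cost=300, card=300
  {C}: scan cost=50, card=50
  {AD}: card=800; try (A,hash)→440, (D,merge)→1100, (A,merge)→1200, (A,nl_idx)→1520, (D,hash)→1720, (D,nl)→2420 …(+1); best=440 via (A,hash)
  {AC}: card=500; try (A,hash)→300, (C,merge)→490, (A,merge)→520, (C,hash)→640, (C,nl_idx)→640, (A,nl_idx)→800 …(+2); best=300 via (A,hash)
  {BD}: card=3600; try (D,hash)→2280, (B,merge)→4080, (D,merge)→4260, (B,nl_idx)→4800, (B,hash)→5640, (B,nl)→36120 …(+1); best=2280 via (D,hash)
  {ABD}: card=24000; try (A,hash)→6080, (B,hash)→6640, (B,merge)→12240, (B,nl_idx)→31640, (A,nl_idx)→44280, (A,merge)→49200 …(+2); best=6080 via (A,hash)
  {ACD}: card=20000; try (C,hash)→1840, (D,hash)→2480, (D,merge)→6260, (C,merge)→9590, (C,nl_idx)→25240, (C,nl)→40440 …(+1); best=1840 via (C,hash)
  {ABCD}: card=600000; try (B,hash)→27240, (C,hash)→30680, (B,merge)→324840, (C,merge)→390430, (C,nl_idx)→750080, (B,nl_idx)→781840 …(+2); best=27240 via (B,hash)

cost=27240; order=D,A,C,B; methods=hash,hash,hash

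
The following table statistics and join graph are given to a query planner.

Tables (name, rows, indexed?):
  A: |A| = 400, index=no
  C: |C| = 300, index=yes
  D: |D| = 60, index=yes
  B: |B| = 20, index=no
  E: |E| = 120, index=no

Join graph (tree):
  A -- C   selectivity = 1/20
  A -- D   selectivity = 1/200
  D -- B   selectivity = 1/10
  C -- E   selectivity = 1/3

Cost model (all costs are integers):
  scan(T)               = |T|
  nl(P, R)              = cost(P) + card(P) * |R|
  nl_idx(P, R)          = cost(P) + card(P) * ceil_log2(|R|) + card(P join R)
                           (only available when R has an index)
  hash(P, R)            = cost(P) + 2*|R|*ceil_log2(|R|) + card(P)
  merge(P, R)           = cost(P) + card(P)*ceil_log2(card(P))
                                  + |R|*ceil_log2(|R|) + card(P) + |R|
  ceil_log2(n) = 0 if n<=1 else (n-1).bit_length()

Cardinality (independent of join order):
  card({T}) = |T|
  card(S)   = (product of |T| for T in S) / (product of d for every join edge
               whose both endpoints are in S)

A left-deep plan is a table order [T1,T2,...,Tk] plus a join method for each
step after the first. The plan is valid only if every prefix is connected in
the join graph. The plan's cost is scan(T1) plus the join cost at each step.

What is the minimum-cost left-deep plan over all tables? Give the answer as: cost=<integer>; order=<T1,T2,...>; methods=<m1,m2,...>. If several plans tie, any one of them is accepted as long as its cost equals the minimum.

Selinger DP (subsets sized 1..n):
  {A}: scan cost=400, card=400
  {C}: scan cost=300, card=300
  {D}: scan cost=60, card=60
  {B}: scan cost=20, card=20
  {E}: scan cost=120, card=120
  {AC}: card=6000; try (C,hash)→6200, (A,merge)→7300, (C,merge)→7400, (A,hash)→7800, (C,nl_idx)→10000, (A,nl)→120300 …(+1); best=6200 via (C,hash)
  {AD}: card=120; try (D,hash)→1520, (D,nl_idx)→2920, (A,merge)→4480, (D,merge)→4820, (A,hash)→7320, (A,nl)→24060 …(+1); best=1520 via (D,hash)
  {CE}: card=12000; try (E,hash)→2280, (C,merge)→4080, (E,merge)→4260, (C,hash)→5640, (C,nl_idx)→13200, (C,nl)→36120 …(+1); best=2280 via (E,hash)
  {BD}: card=120; try (D,nl_idx)→260, (B,hash)→320, (D,merge)→560, (B,merge)→600, (D,hash)→760, (D,nl)→1220 …(+1); best=260 via (D,nl_idx)
  {ACD}: card=1800; try (C,nl_idx)→4400, (C,merge)→5480, (C,hash)→7040, (D,hash)→12920, (C,nl)→37520, (D,nl_idx)→44000 …(+2); best=4400 via (C,nl_idx)
  {ACE}: card=240000; try (E,hash)→13880, (A,hash)→21480, (E,merge)→91160, (A,merge)→186280, (E,nl)→726200, (A,nl)→4802280; best=13880 via (E,hash)
  {ABD}: card=240; try (B,hash)→1840, (B,merge)→2600, (B,nl)→3920, (A,merge)→5220, (A,hash)→7580, (A,nl)→48260; best=1840 via (B,hash)
  {ABCD}: card=3600; try (B,hash)→6400, (C,merge)→7000, (C,hash)→7480, (C,nl_idx)→7600, (B,merge)→26120, (B,nl)→40400 …(+1); best=6400 via (B,hash)
  {ACDE}: card=72000; try (E,hash)→7880, (E,merge)→26960, (E,nl)→220400, (D,hash)→254600, (D,nl_idx)→1525880, (D,merge)→4574300 …(+1); best=7880 via (E,hash)
  {ABCDE}: card=144000; try (E,hash)→11680, (E,merge)→54160, (B,hash)→80080, (E,nl)→438400, (B,merge)→1304000, (B,nl)→1447880; best=11680 via (E,hash)

cost=11680; order=A,D,C,B,E; methods=hash,nl_idx,hash,hash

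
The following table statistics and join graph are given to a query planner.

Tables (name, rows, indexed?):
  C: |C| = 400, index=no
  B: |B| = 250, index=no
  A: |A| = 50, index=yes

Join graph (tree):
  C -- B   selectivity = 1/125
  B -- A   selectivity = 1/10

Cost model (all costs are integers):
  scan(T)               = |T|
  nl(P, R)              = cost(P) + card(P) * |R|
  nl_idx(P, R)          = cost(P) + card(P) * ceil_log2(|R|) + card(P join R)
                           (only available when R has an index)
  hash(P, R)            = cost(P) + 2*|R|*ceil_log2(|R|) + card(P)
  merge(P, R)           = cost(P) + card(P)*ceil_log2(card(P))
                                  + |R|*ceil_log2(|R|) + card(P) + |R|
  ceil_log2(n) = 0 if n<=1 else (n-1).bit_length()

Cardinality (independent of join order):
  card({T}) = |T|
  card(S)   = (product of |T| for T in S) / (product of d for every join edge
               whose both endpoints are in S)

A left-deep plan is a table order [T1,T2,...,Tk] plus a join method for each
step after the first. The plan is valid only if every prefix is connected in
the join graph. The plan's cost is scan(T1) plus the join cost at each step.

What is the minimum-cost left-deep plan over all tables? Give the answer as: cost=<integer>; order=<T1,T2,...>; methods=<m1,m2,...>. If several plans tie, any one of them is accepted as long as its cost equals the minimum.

cost=6200; order=C,B,A; methods=hash,hash

Selinger DP (subsets sized 1..n):
  {C}: scan cost=400, card=400
  {B}: scan cost=250, card=250
  {A}: scan cost=50, card=50
  {BC}: card=800; try (B,hash)→4800, (C,merge)→6500, (B,merge)→6650, (C,hash)→7700, (C,nl)→100250, (B,nl)→100400; best=4800 via (B,hash)
  {AB}: card=1250; try (A,hash)→1100, (B,merge)→2650, (A,merge)→2850, (A,nl_idx)→3000, (B,hash)→4100, (B,nl)→12550 …(+1); best=1100 via (A,hash)
  {ABC}: card=4000; try (A,hash)→6200, (C,hash)→9550, (A,nl_idx)→13600, (A,merge)→13950, (C,merge)→20100, (A,nl)→44800 …(+1); best=6200 via (A,hash)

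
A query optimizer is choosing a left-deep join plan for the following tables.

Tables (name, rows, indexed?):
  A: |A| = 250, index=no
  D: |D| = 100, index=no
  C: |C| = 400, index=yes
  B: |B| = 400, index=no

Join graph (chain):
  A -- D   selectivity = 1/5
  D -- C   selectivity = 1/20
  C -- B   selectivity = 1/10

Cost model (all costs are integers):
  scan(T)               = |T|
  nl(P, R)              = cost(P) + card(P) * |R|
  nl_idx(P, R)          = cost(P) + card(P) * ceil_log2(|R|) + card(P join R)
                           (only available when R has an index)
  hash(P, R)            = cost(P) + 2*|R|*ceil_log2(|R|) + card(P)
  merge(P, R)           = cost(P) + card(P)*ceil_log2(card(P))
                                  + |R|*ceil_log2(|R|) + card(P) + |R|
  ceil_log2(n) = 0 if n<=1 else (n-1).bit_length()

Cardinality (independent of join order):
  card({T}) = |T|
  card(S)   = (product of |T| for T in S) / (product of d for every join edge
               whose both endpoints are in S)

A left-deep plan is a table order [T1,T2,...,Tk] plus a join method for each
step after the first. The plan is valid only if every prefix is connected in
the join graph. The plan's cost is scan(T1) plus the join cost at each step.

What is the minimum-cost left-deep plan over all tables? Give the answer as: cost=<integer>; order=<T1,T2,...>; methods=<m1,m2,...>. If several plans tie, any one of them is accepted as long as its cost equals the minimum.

cost=95400; order=C,D,B,A; methods=hash,hash,hash

Selinger DP (subsets sized 1..n):
  {A}: scan cost=250, card=250
  {D}: scan cost=100, card=100
  {C}: scan cost=400, card=400
  {B}: scan cost=400, card=400
  {AD}: card=5000; try (D,hash)→1900, (A,merge)→3150, (D,merge)→3300, (A,hash)→4200, (A,nl)→25100, (D,nl)→25250; best=1900 via (D,hash)
  {CD}: card=2000; try (D,hash)→2200, (C,nl_idx)→3000, (C,merge)→4900, (D,merge)→5200, (C,hash)→7400, (C,nl)→40100 …(+1); best=2200 via (D,hash)
  {BC}: card=16000; try (C,hash)→8000, (B,hash)→8000, (C,merge)→8400, (B,merge)→8400, (C,nl_idx)→20000, (C,nl)→160400 …(+1); best=8000 via (C,hash)
  {ACD}: card=100000; try (A,hash)→8200, (C,hash)→14100, (A,merge)→28450, (C,merge)→75900, (C,nl_idx)→146900, (A,nl)→502200 …(+1); best=8200 via (A,hash)
  {BCD}: card=80000; try (B,hash)→11400, (D,hash)→25400, (B,merge)→30200, (D,merge)→248800, (B,nl)→802200, (D,nl)→1608000; best=11400 via (B,hash)
  {ABCD}: card=4000000; try (A,hash)→95400, (B,hash)→115400, (A,merge)→1453650, (B,merge)→1812200, (A,nl)→20011400, (B,nl)→40008200; best=95400 via (A,hash)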